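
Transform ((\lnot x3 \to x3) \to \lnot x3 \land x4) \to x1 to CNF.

x3 \lor x1

((\lnot x3 \to x3) \to \lnot x3 \land x4) \to x1
≡ \lnot ((\lnot x3 \to x3) \to \lnot x3 \land x4) \lor x1   [eliminate \to]
≡ \lnot (\lnot (\lnot x3 \to x3) \lor \lnot x3 \land x4) \lor x1   [eliminate \to]
≡ \lnot (\lnot (\lnot \lnot x3 \lor x3) \lor \lnot x3 \land x4) \lor x1   [eliminate \to]
≡ \lnot \lnot (\lnot \lnot x3 \lor x3) \land \lnot (\lnot x3 \land x4) \lor x1   [De Morgan]
≡ (\lnot \lnot x3 \lor x3) \land \lnot (\lnot x3 \land x4) \lor x1   [double negation]
≡ (x3 \lor x3) \land \lnot (\lnot x3 \land x4) \lor x1   [double negation]
≡ (x3 \lor x3) \land (\lnot \lnot x3 \lor \lnot x4) \lor x1   [De Morgan]
≡ (x3 \lor x3) \land (x3 \lor \lnot x4) \lor x1   [double negation]
≡ (x3 \lor x3 \lor x1) \land (x3 \lor \lnot x4 \lor x1)   [distribute \lor over \land]
≡ x3 \lor x1   [simplify]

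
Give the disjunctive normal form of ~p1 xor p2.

(~p1 & ~p2) | (p1 & p2)

~p1 xor p2
= (~p1 & ~p2) | (~~p1 & p2)   [expand xor]
= (~p1 & ~p2) | (p1 & p2)   [double negation]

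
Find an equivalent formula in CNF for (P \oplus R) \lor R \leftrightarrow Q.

(\lnot P \lor R \lor Q) \land (\lnot R \lor Q) \land (\lnot Q \lor P \lor R)

(P \oplus R) \lor R \leftrightarrow Q
≡ ((P \oplus R) \lor R \to Q) \land (Q \to (P \oplus R) \lor R)
≡ (\lnot ((P \oplus R) \lor R) \lor Q) \land (Q \to (P \oplus R) \lor R)
≡ (\lnot ((P \lor R) \land \lnot (P \land R) \lor R) \lor Q) \land (Q \to (P \oplus R) \lor R)
≡ (\lnot ((P \lor R) \land \lnot (P \land R) \lor R) \lor Q) \land (\lnot Q \lor (P \oplus R) \lor R)
≡ (\lnot ((P \lor R) \land \lnot (P \land R) \lor R) \lor Q) \land (\lnot Q \lor (P \lor R) \land \lnot (P \land R) \lor R)
≡ (\lnot ((P \lor R) \land \lnot (P \land R)) \land \lnot R \lor Q) \land (\lnot Q \lor (P \lor R) \land \lnot (P \land R) \lor R)
≡ ((\lnot (P \lor R) \lor \lnot \lnot (P \land R)) \land \lnot R \lor Q) \land (\lnot Q \lor (P \lor R) \land \lnot (P \land R) \lor R)
≡ ((\lnot P \land \lnot R \lor \lnot \lnot (P \land R)) \land \lnot R \lor Q) \land (\lnot Q \lor (P \lor R) \land \lnot (P \land R) \lor R)
≡ ((\lnot P \land \lnot R \lor P \land R) \land \lnot R \lor Q) \land (\lnot Q \lor (P \lor R) \land \lnot (P \land R) \lor R)
≡ ((\lnot P \land \lnot R \lor P \land R) \land \lnot R \lor Q) \land (\lnot Q \lor (P \lor R) \land (\lnot P \lor \lnot R) \lor R)
≡ (\lnot P \lor P \lor Q) \land (\lnot P \lor R \lor Q) \land (\lnot R \lor P \lor Q) \land (\lnot R \lor R \lor Q) \land (\lnot R \lor Q) \land (\lnot Q \lor P \lor R \lor R) \land (\lnot Q \lor \lnot P \lor \lnot R \lor R)
≡ (\lnot P \lor R \lor Q) \land (\lnot R \lor Q) \land (\lnot Q \lor P \lor R)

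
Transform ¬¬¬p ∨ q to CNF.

¬¬¬p ∨ q
≡ ¬p ∨ q   — double negation

¬p ∨ q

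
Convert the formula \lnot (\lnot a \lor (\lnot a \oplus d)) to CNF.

a \land (\lnot d \lor \lnot a)

\lnot (\lnot a \lor (\lnot a \oplus d))
⇔ \lnot (\lnot a \lor ((\lnot a \lor d) \land \lnot (\lnot a \land d)))   [expand \oplus]
⇔ \lnot \lnot a \land \lnot ((\lnot a \lor d) \land \lnot (\lnot a \land d))   [De Morgan]
⇔ a \land \lnot ((\lnot a \lor d) \land \lnot (\lnot a \land d))   [double negation]
⇔ a \land (\lnot (\lnot a \lor d) \lor \lnot \lnot (\lnot a \land d))   [De Morgan]
⇔ a \land ((\lnot \lnot a \land \lnot d) \lor \lnot \lnot (\lnot a \land d))   [De Morgan]
⇔ a \land ((a \land \lnot d) \lor \lnot \lnot (\lnot a \land d))   [double negation]
⇔ a \land ((a \land \lnot d) \lor (\lnot a \land d))   [double negation]
⇔ a \land (a \lor \lnot a) \land (a \lor d) \land (\lnot d \lor \lnot a) \land (\lnot d \lor d)   [distribute \lor over \land]
⇔ a \land (\lnot d \lor \lnot a)   [simplify]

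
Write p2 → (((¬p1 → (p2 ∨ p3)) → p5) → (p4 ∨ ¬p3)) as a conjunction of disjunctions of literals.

p2 → (((¬p1 → (p2 ∨ p3)) → p5) → (p4 ∨ ¬p3))
⇔ ¬p2 ∨ (((¬p1 → (p2 ∨ p3)) → p5) → (p4 ∨ ¬p3))   — eliminate →
⇔ ¬p2 ∨ ¬((¬p1 → (p2 ∨ p3)) → p5) ∨ p4 ∨ ¬p3   — eliminate →
⇔ ¬p2 ∨ ¬(¬(¬p1 → (p2 ∨ p3)) ∨ p5) ∨ p4 ∨ ¬p3   — eliminate →
⇔ ¬p2 ∨ ¬(¬(¬¬p1 ∨ p2 ∨ p3) ∨ p5) ∨ p4 ∨ ¬p3   — eliminate →
⇔ ¬p2 ∨ (¬¬(¬¬p1 ∨ p2 ∨ p3) ∧ ¬p5) ∨ p4 ∨ ¬p3   — De Morgan
⇔ ¬p2 ∨ ((¬¬p1 ∨ p2 ∨ p3) ∧ ¬p5) ∨ p4 ∨ ¬p3   — double negation
⇔ ¬p2 ∨ ((p1 ∨ p2 ∨ p3) ∧ ¬p5) ∨ p4 ∨ ¬p3   — double negation
⇔ (¬p2 ∨ p1 ∨ p2 ∨ p3 ∨ p4 ∨ ¬p3) ∧ (¬p2 ∨ ¬p5 ∨ p4 ∨ ¬p3)   — distribute ∨ over ∧
⇔ ¬p2 ∨ ¬p5 ∨ p4 ∨ ¬p3   — simplify

¬p2 ∨ ¬p5 ∨ p4 ∨ ¬p3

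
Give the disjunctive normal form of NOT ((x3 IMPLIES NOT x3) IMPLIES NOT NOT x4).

NOT x3 AND NOT x4

NOT ((x3 IMPLIES NOT x3) IMPLIES NOT NOT x4)
≡ NOT (NOT (x3 IMPLIES NOT x3) OR NOT NOT x4)   [eliminate IMPLIES]
≡ NOT (NOT (NOT x3 OR NOT x3) OR NOT NOT x4)   [eliminate IMPLIES]
≡ NOT NOT (NOT x3 OR NOT x3) AND NOT NOT NOT x4   [De Morgan]
≡ (NOT x3 OR NOT x3) AND NOT NOT NOT x4   [double negation]
≡ (NOT x3 OR NOT x3) AND NOT x4   [double negation]
≡ (NOT x3 AND NOT x4) OR (NOT x3 AND NOT x4)   [distribute AND over OR]
≡ NOT x3 AND NOT x4   [simplify]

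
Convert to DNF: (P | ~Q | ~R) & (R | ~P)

(P | ~Q | ~R) & (R | ~P)
= (P & R) | (P & ~P) | (~Q & R) | (~Q & ~P) | (~R & R) | (~R & ~P)   [distribute & over |]
= (P & R) | (~Q & R) | (~Q & ~P) | (~R & ~P)   [simplify]

(P & R) | (~Q & R) | (~Q & ~P) | (~R & ~P)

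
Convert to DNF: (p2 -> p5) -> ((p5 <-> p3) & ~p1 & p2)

(p2 -> p5) -> ((p5 <-> p3) & ~p1 & p2)
≡ ~(p2 -> p5) | ((p5 <-> p3) & ~p1 & p2)   [eliminate ->]
≡ ~(~p2 | p5) | ((p5 <-> p3) & ~p1 & p2)   [eliminate ->]
≡ ~(~p2 | p5) | ((p5 -> p3) & (p3 -> p5) & ~p1 & p2)   [eliminate <->]
≡ ~(~p2 | p5) | ((~p5 | p3) & (p3 -> p5) & ~p1 & p2)   [eliminate ->]
≡ ~(~p2 | p5) | ((~p5 | p3) & (~p3 | p5) & ~p1 & p2)   [eliminate ->]
≡ (~~p2 & ~p5) | ((~p5 | p3) & (~p3 | p5) & ~p1 & p2)   [De Morgan]
≡ (p2 & ~p5) | ((~p5 | p3) & (~p3 | p5) & ~p1 & p2)   [double negation]
≡ (p2 & ~p5) | (~p5 & ~p3 & ~p1 & p2) | (~p5 & p5 & ~p1 & p2) | (p3 & ~p3 & ~p1 & p2) | (p3 & p5 & ~p1 & p2)   [distribute & over |]
≡ (p2 & ~p5) | (p3 & p5 & ~p1 & p2)   [simplify]

(p2 & ~p5) | (p3 & p5 & ~p1 & p2)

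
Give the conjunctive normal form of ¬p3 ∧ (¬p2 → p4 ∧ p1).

¬p3 ∧ (p2 ∨ p4) ∧ (p2 ∨ p1)

¬p3 ∧ (¬p2 → p4 ∧ p1)
= ¬p3 ∧ (¬¬p2 ∨ p4 ∧ p1)   [eliminate →]
= ¬p3 ∧ (p2 ∨ p4 ∧ p1)   [double negation]
= ¬p3 ∧ (p2 ∨ p4) ∧ (p2 ∨ p1)   [distribute ∨ over ∧]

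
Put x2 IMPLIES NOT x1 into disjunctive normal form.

NOT x2 OR NOT x1

x2 IMPLIES NOT x1
⇔ NOT x2 OR NOT x1   (eliminate IMPLIES)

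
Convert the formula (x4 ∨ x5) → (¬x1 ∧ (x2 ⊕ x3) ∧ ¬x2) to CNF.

(¬x4 ∨ ¬x1) ∧ (¬x4 ∨ x2 ∨ x3) ∧ (¬x4 ∨ ¬x2) ∧ (¬x5 ∨ ¬x1) ∧ (¬x5 ∨ x2 ∨ x3) ∧ (¬x5 ∨ ¬x2)

(x4 ∨ x5) → (¬x1 ∧ (x2 ⊕ x3) ∧ ¬x2)
⇔ ¬(x4 ∨ x5) ∨ (¬x1 ∧ (x2 ⊕ x3) ∧ ¬x2)   (eliminate →)
⇔ ¬(x4 ∨ x5) ∨ (¬x1 ∧ (x2 ∨ x3) ∧ ¬(x2 ∧ x3) ∧ ¬x2)   (expand ⊕)
⇔ (¬x4 ∧ ¬x5) ∨ (¬x1 ∧ (x2 ∨ x3) ∧ ¬(x2 ∧ x3) ∧ ¬x2)   (De Morgan)
⇔ (¬x4 ∧ ¬x5) ∨ (¬x1 ∧ (x2 ∨ x3) ∧ (¬x2 ∨ ¬x3) ∧ ¬x2)   (De Morgan)
⇔ (¬x4 ∨ ¬x1) ∧ (¬x4 ∨ x2 ∨ x3) ∧ (¬x4 ∨ ¬x2 ∨ ¬x3) ∧ (¬x4 ∨ ¬x2) ∧ (¬x5 ∨ ¬x1) ∧ (¬x5 ∨ x2 ∨ x3) ∧ (¬x5 ∨ ¬x2 ∨ ¬x3) ∧ (¬x5 ∨ ¬x2)   (distribute ∨ over ∧)
⇔ (¬x4 ∨ ¬x1) ∧ (¬x4 ∨ x2 ∨ x3) ∧ (¬x4 ∨ ¬x2) ∧ (¬x5 ∨ ¬x1) ∧ (¬x5 ∨ x2 ∨ x3) ∧ (¬x5 ∨ ¬x2)   (simplify)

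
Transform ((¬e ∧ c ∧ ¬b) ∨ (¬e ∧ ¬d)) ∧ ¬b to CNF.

((¬e ∧ c ∧ ¬b) ∨ (¬e ∧ ¬d)) ∧ ¬b
⇔ (¬e ∨ ¬e) ∧ (¬e ∨ ¬d) ∧ (c ∨ ¬e) ∧ (c ∨ ¬d) ∧ (¬b ∨ ¬e) ∧ (¬b ∨ ¬d) ∧ ¬b   [distribute ∨ over ∧]
⇔ ¬e ∧ (c ∨ ¬d) ∧ ¬b   [simplify]

¬e ∧ (c ∨ ¬d) ∧ ¬b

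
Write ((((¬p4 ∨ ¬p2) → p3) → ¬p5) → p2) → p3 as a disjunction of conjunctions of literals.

((((¬p4 ∨ ¬p2) → p3) → ¬p5) → p2) → p3
⇔ ¬((((¬p4 ∨ ¬p2) → p3) → ¬p5) → p2) ∨ p3   [eliminate →]
⇔ ¬(¬(((¬p4 ∨ ¬p2) → p3) → ¬p5) ∨ p2) ∨ p3   [eliminate →]
⇔ ¬(¬(¬((¬p4 ∨ ¬p2) → p3) ∨ ¬p5) ∨ p2) ∨ p3   [eliminate →]
⇔ ¬(¬(¬(¬(¬p4 ∨ ¬p2) ∨ p3) ∨ ¬p5) ∨ p2) ∨ p3   [eliminate →]
⇔ (¬¬(¬(¬(¬p4 ∨ ¬p2) ∨ p3) ∨ ¬p5) ∧ ¬p2) ∨ p3   [De Morgan]
⇔ ((¬(¬(¬p4 ∨ ¬p2) ∨ p3) ∨ ¬p5) ∧ ¬p2) ∨ p3   [double negation]
⇔ (((¬¬(¬p4 ∨ ¬p2) ∧ ¬p3) ∨ ¬p5) ∧ ¬p2) ∨ p3   [De Morgan]
⇔ ((((¬p4 ∨ ¬p2) ∧ ¬p3) ∨ ¬p5) ∧ ¬p2) ∨ p3   [double negation]
⇔ (¬p4 ∧ ¬p3 ∧ ¬p2) ∨ (¬p2 ∧ ¬p3 ∧ ¬p2) ∨ (¬p5 ∧ ¬p2) ∨ p3   [distribute ∧ over ∨]
⇔ (¬p2 ∧ ¬p3) ∨ (¬p5 ∧ ¬p2) ∨ p3   [simplify]

(¬p2 ∧ ¬p3) ∨ (¬p5 ∧ ¬p2) ∨ p3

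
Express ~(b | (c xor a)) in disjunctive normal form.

~(b | (c xor a))
= ~(b | (c & ~a) | (~c & a))   [expand xor]
= ~b & ~(c & ~a) & ~(~c & a)   [De Morgan]
= ~b & (~c | ~~a) & ~(~c & a)   [De Morgan]
= ~b & (~c | a) & ~(~c & a)   [double negation]
= ~b & (~c | a) & (~~c | ~a)   [De Morgan]
= ~b & (~c | a) & (c | ~a)   [double negation]
= (~b & ~c & c) | (~b & ~c & ~a) | (~b & a & c) | (~b & a & ~a)   [distribute & over |]
= (~b & ~c & ~a) | (~b & a & c)   [simplify]

(~b & ~c & ~a) | (~b & a & c)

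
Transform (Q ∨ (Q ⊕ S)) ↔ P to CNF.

(¬Q ∨ P) ∧ (¬S ∨ Q ∨ P) ∧ (¬P ∨ Q ∨ S)

(Q ∨ (Q ⊕ S)) ↔ P
= ((Q ∨ (Q ⊕ S)) → P) ∧ (P → (Q ∨ (Q ⊕ S)))   (eliminate ↔)
= (¬(Q ∨ (Q ⊕ S)) ∨ P) ∧ (P → (Q ∨ (Q ⊕ S)))   (eliminate →)
= (¬(Q ∨ ((Q ∨ S) ∧ ¬(Q ∧ S))) ∨ P) ∧ (P → (Q ∨ (Q ⊕ S)))   (expand ⊕)
= (¬(Q ∨ ((Q ∨ S) ∧ ¬(Q ∧ S))) ∨ P) ∧ (¬P ∨ Q ∨ (Q ⊕ S))   (eliminate →)
= (¬(Q ∨ ((Q ∨ S) ∧ ¬(Q ∧ S))) ∨ P) ∧ (¬P ∨ Q ∨ ((Q ∨ S) ∧ ¬(Q ∧ S)))   (expand ⊕)
= ((¬Q ∧ ¬((Q ∨ S) ∧ ¬(Q ∧ S))) ∨ P) ∧ (¬P ∨ Q ∨ ((Q ∨ S) ∧ ¬(Q ∧ S)))   (De Morgan)
= ((¬Q ∧ (¬(Q ∨ S) ∨ ¬¬(Q ∧ S))) ∨ P) ∧ (¬P ∨ Q ∨ ((Q ∨ S) ∧ ¬(Q ∧ S)))   (De Morgan)
= ((¬Q ∧ ((¬Q ∧ ¬S) ∨ ¬¬(Q ∧ S))) ∨ P) ∧ (¬P ∨ Q ∨ ((Q ∨ S) ∧ ¬(Q ∧ S)))   (De Morgan)
= ((¬Q ∧ ((¬Q ∧ ¬S) ∨ (Q ∧ S))) ∨ P) ∧ (¬P ∨ Q ∨ ((Q ∨ S) ∧ ¬(Q ∧ S)))   (double negation)
= ((¬Q ∧ ((¬Q ∧ ¬S) ∨ (Q ∧ S))) ∨ P) ∧ (¬P ∨ Q ∨ ((Q ∨ S) ∧ (¬Q ∨ ¬S)))   (De Morgan)
= (¬Q ∨ P) ∧ (¬Q ∨ Q ∨ P) ∧ (¬Q ∨ S ∨ P) ∧ (¬S ∨ Q ∨ P) ∧ (¬S ∨ S ∨ P) ∧ (¬P ∨ Q ∨ Q ∨ S) ∧ (¬P ∨ Q ∨ ¬Q ∨ ¬S)   (distribute ∨ over ∧)
= (¬Q ∨ P) ∧ (¬S ∨ Q ∨ P) ∧ (¬P ∨ Q ∨ S)   (simplify)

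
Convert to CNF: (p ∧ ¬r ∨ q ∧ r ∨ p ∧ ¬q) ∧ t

(p ∧ ¬r ∨ q ∧ r ∨ p ∧ ¬q) ∧ t
= (p ∨ q ∨ p) ∧ (p ∨ q ∨ ¬q) ∧ (p ∨ r ∨ p) ∧ (p ∨ r ∨ ¬q) ∧ (¬r ∨ q ∨ p) ∧ (¬r ∨ q ∨ ¬q) ∧ (¬r ∨ r ∨ p) ∧ (¬r ∨ r ∨ ¬q) ∧ t   (distribute ∨ over ∧)
= (p ∨ q) ∧ (p ∨ r) ∧ t   (simplify)

(p ∨ q) ∧ (p ∨ r) ∧ t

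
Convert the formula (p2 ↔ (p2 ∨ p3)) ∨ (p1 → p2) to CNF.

¬p3 ∨ p2 ∨ ¬p1

(p2 ↔ (p2 ∨ p3)) ∨ (p1 → p2)
⇔ ((p2 → (p2 ∨ p3)) ∧ ((p2 ∨ p3) → p2)) ∨ (p1 → p2)   [eliminate ↔]
⇔ ((¬p2 ∨ p2 ∨ p3) ∧ ((p2 ∨ p3) → p2)) ∨ (p1 → p2)   [eliminate →]
⇔ ((¬p2 ∨ p2 ∨ p3) ∧ (¬(p2 ∨ p3) ∨ p2)) ∨ (p1 → p2)   [eliminate →]
⇔ ((¬p2 ∨ p2 ∨ p3) ∧ (¬(p2 ∨ p3) ∨ p2)) ∨ ¬p1 ∨ p2   [eliminate →]
⇔ ((¬p2 ∨ p2 ∨ p3) ∧ ((¬p2 ∧ ¬p3) ∨ p2)) ∨ ¬p1 ∨ p2   [De Morgan]
⇔ (¬p2 ∨ p2 ∨ p3 ∨ ¬p1 ∨ p2) ∧ (¬p2 ∨ p2 ∨ ¬p1 ∨ p2) ∧ (¬p3 ∨ p2 ∨ ¬p1 ∨ p2)   [distribute ∨ over ∧]
⇔ ¬p3 ∨ p2 ∨ ¬p1   [simplify]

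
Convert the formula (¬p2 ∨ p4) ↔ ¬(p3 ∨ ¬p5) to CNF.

(p2 ∨ ¬p3) ∧ (p2 ∨ p5) ∧ (¬p4 ∨ ¬p3) ∧ (¬p4 ∨ p5) ∧ (p3 ∨ ¬p5 ∨ ¬p2 ∨ p4)

(¬p2 ∨ p4) ↔ ¬(p3 ∨ ¬p5)
= ((¬p2 ∨ p4) → ¬(p3 ∨ ¬p5)) ∧ (¬(p3 ∨ ¬p5) → (¬p2 ∨ p4))   [eliminate ↔]
= (¬(¬p2 ∨ p4) ∨ ¬(p3 ∨ ¬p5)) ∧ (¬(p3 ∨ ¬p5) → (¬p2 ∨ p4))   [eliminate →]
= (¬(¬p2 ∨ p4) ∨ ¬(p3 ∨ ¬p5)) ∧ (¬¬(p3 ∨ ¬p5) ∨ ¬p2 ∨ p4)   [eliminate →]
= ((¬¬p2 ∧ ¬p4) ∨ ¬(p3 ∨ ¬p5)) ∧ (¬¬(p3 ∨ ¬p5) ∨ ¬p2 ∨ p4)   [De Morgan]
= ((p2 ∧ ¬p4) ∨ ¬(p3 ∨ ¬p5)) ∧ (¬¬(p3 ∨ ¬p5) ∨ ¬p2 ∨ p4)   [double negation]
= ((p2 ∧ ¬p4) ∨ (¬p3 ∧ ¬¬p5)) ∧ (¬¬(p3 ∨ ¬p5) ∨ ¬p2 ∨ p4)   [De Morgan]
= ((p2 ∧ ¬p4) ∨ (¬p3 ∧ p5)) ∧ (¬¬(p3 ∨ ¬p5) ∨ ¬p2 ∨ p4)   [double negation]
= ((p2 ∧ ¬p4) ∨ (¬p3 ∧ p5)) ∧ (p3 ∨ ¬p5 ∨ ¬p2 ∨ p4)   [double negation]
= (p2 ∨ ¬p3) ∧ (p2 ∨ p5) ∧ (¬p4 ∨ ¬p3) ∧ (¬p4 ∨ p5) ∧ (p3 ∨ ¬p5 ∨ ¬p2 ∨ p4)   [distribute ∨ over ∧]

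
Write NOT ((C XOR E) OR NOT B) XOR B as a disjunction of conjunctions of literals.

(C AND NOT E AND B) OR (NOT C AND E AND B)

NOT ((C XOR E) OR NOT B) XOR B
≡ (NOT ((C XOR E) OR NOT B) AND NOT B) OR (NOT NOT ((C XOR E) OR NOT B) AND B)   [expand XOR]
≡ (NOT ((C AND NOT E) OR (NOT C AND E) OR NOT B) AND NOT B) OR (NOT NOT ((C XOR E) OR NOT B) AND B)   [expand XOR]
≡ (NOT ((C AND NOT E) OR (NOT C AND E) OR NOT B) AND NOT B) OR (NOT NOT ((C AND NOT E) OR (NOT C AND E) OR NOT B) AND B)   [expand XOR]
≡ (NOT (C AND NOT E) AND NOT (NOT C AND E) AND NOT NOT B AND NOT B) OR (NOT NOT ((C AND NOT E) OR (NOT C AND E) OR NOT B) AND B)   [De Morgan]
≡ ((NOT C OR NOT NOT E) AND NOT (NOT C AND E) AND NOT NOT B AND NOT B) OR (NOT NOT ((C AND NOT E) OR (NOT C AND E) OR NOT B) AND B)   [De Morgan]
≡ ((NOT C OR E) AND NOT (NOT C AND E) AND NOT NOT B AND NOT B) OR (NOT NOT ((C AND NOT E) OR (NOT C AND E) OR NOT B) AND B)   [double negation]
≡ ((NOT C OR E) AND (NOT NOT C OR NOT E) AND NOT NOT B AND NOT B) OR (NOT NOT ((C AND NOT E) OR (NOT C AND E) OR NOT B) AND B)   [De Morgan]
≡ ((NOT C OR E) AND (C OR NOT E) AND NOT NOT B AND NOT B) OR (NOT NOT ((C AND NOT E) OR (NOT C AND E) OR NOT B) AND B)   [double negation]
≡ ((NOT C OR E) AND (C OR NOT E) AND B AND NOT B) OR (NOT NOT ((C AND NOT E) OR (NOT C AND E) OR NOT B) AND B)   [double negation]
≡ ((NOT C OR E) AND (C OR NOT E) AND B AND NOT B) OR (((C AND NOT E) OR (NOT C AND E) OR NOT B) AND B)   [double negation]
≡ (NOT C AND C AND B AND NOT B) OR (NOT C AND NOT E AND B AND NOT B) OR (E AND C AND B AND NOT B) OR (E AND NOT E AND B AND NOT B) OR (C AND NOT E AND B) OR (NOT C AND E AND B) OR (NOT B AND B)   [distribute AND over OR]
≡ (C AND NOT E AND B) OR (NOT C AND E AND B)   [simplify]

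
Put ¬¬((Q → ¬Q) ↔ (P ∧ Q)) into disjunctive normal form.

¬¬((Q → ¬Q) ↔ (P ∧ Q))
≡ ¬¬(((Q → ¬Q) → (P ∧ Q)) ∧ ((P ∧ Q) → (Q → ¬Q)))   [eliminate ↔]
≡ ¬¬((¬(Q → ¬Q) ∨ (P ∧ Q)) ∧ ((P ∧ Q) → (Q → ¬Q)))   [eliminate →]
≡ ¬¬((¬(¬Q ∨ ¬Q) ∨ (P ∧ Q)) ∧ ((P ∧ Q) → (Q → ¬Q)))   [eliminate →]
≡ ¬¬((¬(¬Q ∨ ¬Q) ∨ (P ∧ Q)) ∧ (¬(P ∧ Q) ∨ (Q → ¬Q)))   [eliminate →]
≡ ¬¬((¬(¬Q ∨ ¬Q) ∨ (P ∧ Q)) ∧ (¬(P ∧ Q) ∨ ¬Q ∨ ¬Q))   [eliminate →]
≡ (¬(¬Q ∨ ¬Q) ∨ (P ∧ Q)) ∧ (¬(P ∧ Q) ∨ ¬Q ∨ ¬Q)   [double negation]
≡ ((¬¬Q ∧ ¬¬Q) ∨ (P ∧ Q)) ∧ (¬(P ∧ Q) ∨ ¬Q ∨ ¬Q)   [De Morgan]
≡ ((Q ∧ ¬¬Q) ∨ (P ∧ Q)) ∧ (¬(P ∧ Q) ∨ ¬Q ∨ ¬Q)   [double negation]
≡ ((Q ∧ Q) ∨ (P ∧ Q)) ∧ (¬(P ∧ Q) ∨ ¬Q ∨ ¬Q)   [double negation]
≡ ((Q ∧ Q) ∨ (P ∧ Q)) ∧ (¬P ∨ ¬Q ∨ ¬Q ∨ ¬Q)   [De Morgan]
≡ (Q ∧ Q ∧ ¬P) ∨ (Q ∧ Q ∧ ¬Q) ∨ (Q ∧ Q ∧ ¬Q) ∨ (Q ∧ Q ∧ ¬Q) ∨ (P ∧ Q ∧ ¬P) ∨ (P ∧ Q ∧ ¬Q) ∨ (P ∧ Q ∧ ¬Q) ∨ (P ∧ Q ∧ ¬Q)   [distribute ∧ over ∨]
≡ Q ∧ ¬P   [simplify]

Q ∧ ¬P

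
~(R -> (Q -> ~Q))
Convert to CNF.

R & Q

~(R -> (Q -> ~Q))
= ~(~R | (Q -> ~Q))   [eliminate ->]
= ~(~R | ~Q | ~Q)   [eliminate ->]
= ~~R & ~~Q & ~~Q   [De Morgan]
= R & ~~Q & ~~Q   [double negation]
= R & Q & ~~Q   [double negation]
= R & Q & Q   [double negation]
= R & Q   [simplify]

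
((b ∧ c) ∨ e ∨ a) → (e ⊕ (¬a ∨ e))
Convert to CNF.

¬e ∧ (¬a ∨ e)

((b ∧ c) ∨ e ∨ a) → (e ⊕ (¬a ∨ e))
= ¬((b ∧ c) ∨ e ∨ a) ∨ (e ⊕ (¬a ∨ e))   [eliminate →]
= ¬((b ∧ c) ∨ e ∨ a) ∨ ((e ∨ ¬a ∨ e) ∧ ¬(e ∧ (¬a ∨ e)))   [expand ⊕]
= (¬(b ∧ c) ∧ ¬e ∧ ¬a) ∨ ((e ∨ ¬a ∨ e) ∧ ¬(e ∧ (¬a ∨ e)))   [De Morgan]
= ((¬b ∨ ¬c) ∧ ¬e ∧ ¬a) ∨ ((e ∨ ¬a ∨ e) ∧ ¬(e ∧ (¬a ∨ e)))   [De Morgan]
= ((¬b ∨ ¬c) ∧ ¬e ∧ ¬a) ∨ ((e ∨ ¬a ∨ e) ∧ (¬e ∨ ¬(¬a ∨ e)))   [De Morgan]
= ((¬b ∨ ¬c) ∧ ¬e ∧ ¬a) ∨ ((e ∨ ¬a ∨ e) ∧ (¬e ∨ (¬¬a ∧ ¬e)))   [De Morgan]
= ((¬b ∨ ¬c) ∧ ¬e ∧ ¬a) ∨ ((e ∨ ¬a ∨ e) ∧ (¬e ∨ (a ∧ ¬e)))   [double negation]
= (¬b ∨ ¬c ∨ e ∨ ¬a ∨ e) ∧ (¬b ∨ ¬c ∨ ¬e ∨ a) ∧ (¬b ∨ ¬c ∨ ¬e ∨ ¬e) ∧ (¬e ∨ e ∨ ¬a ∨ e) ∧ (¬e ∨ ¬e ∨ a) ∧ (¬e ∨ ¬e ∨ ¬e) ∧ (¬a ∨ e ∨ ¬a ∨ e) ∧ (¬a ∨ ¬e ∨ a) ∧ (¬a ∨ ¬e ∨ ¬e)   [distribute ∨ over ∧]
= ¬e ∧ (¬a ∨ e)   [simplify]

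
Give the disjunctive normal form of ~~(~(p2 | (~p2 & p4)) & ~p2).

~~(~(p2 | (~p2 & p4)) & ~p2)
≡ ~(p2 | (~p2 & p4)) & ~p2   [double negation]
≡ ~p2 & ~(~p2 & p4) & ~p2   [De Morgan]
≡ ~p2 & (~~p2 | ~p4) & ~p2   [De Morgan]
≡ ~p2 & (p2 | ~p4) & ~p2   [double negation]
≡ (~p2 & p2 & ~p2) | (~p2 & ~p4 & ~p2)   [distribute & over |]
≡ ~p2 & ~p4   [simplify]

~p2 & ~p4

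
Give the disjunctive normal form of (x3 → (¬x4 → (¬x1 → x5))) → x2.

(x3 ∧ ¬x4 ∧ ¬x1 ∧ ¬x5) ∨ x2

(x3 → (¬x4 → (¬x1 → x5))) → x2
≡ ¬(x3 → (¬x4 → (¬x1 → x5))) ∨ x2   (eliminate →)
≡ ¬(¬x3 ∨ (¬x4 → (¬x1 → x5))) ∨ x2   (eliminate →)
≡ ¬(¬x3 ∨ ¬¬x4 ∨ (¬x1 → x5)) ∨ x2   (eliminate →)
≡ ¬(¬x3 ∨ ¬¬x4 ∨ ¬¬x1 ∨ x5) ∨ x2   (eliminate →)
≡ (¬¬x3 ∧ ¬¬¬x4 ∧ ¬¬¬x1 ∧ ¬x5) ∨ x2   (De Morgan)
≡ (x3 ∧ ¬¬¬x4 ∧ ¬¬¬x1 ∧ ¬x5) ∨ x2   (double negation)
≡ (x3 ∧ ¬x4 ∧ ¬¬¬x1 ∧ ¬x5) ∨ x2   (double negation)
≡ (x3 ∧ ¬x4 ∧ ¬x1 ∧ ¬x5) ∨ x2   (double negation)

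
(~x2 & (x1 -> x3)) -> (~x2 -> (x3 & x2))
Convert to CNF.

(~x2 & (x1 -> x3)) -> (~x2 -> (x3 & x2))
⇔ ~(~x2 & (x1 -> x3)) | (~x2 -> (x3 & x2))   (eliminate ->)
⇔ ~(~x2 & (~x1 | x3)) | (~x2 -> (x3 & x2))   (eliminate ->)
⇔ ~(~x2 & (~x1 | x3)) | ~~x2 | (x3 & x2)   (eliminate ->)
⇔ ~~x2 | ~(~x1 | x3) | ~~x2 | (x3 & x2)   (De Morgan)
⇔ x2 | ~(~x1 | x3) | ~~x2 | (x3 & x2)   (double negation)
⇔ x2 | (~~x1 & ~x3) | ~~x2 | (x3 & x2)   (De Morgan)
⇔ x2 | (x1 & ~x3) | ~~x2 | (x3 & x2)   (double negation)
⇔ x2 | (x1 & ~x3) | x2 | (x3 & x2)   (double negation)
⇔ (x2 | x1 | x2 | x3) & (x2 | x1 | x2 | x2) & (x2 | ~x3 | x2 | x3) & (x2 | ~x3 | x2 | x2)   (distribute | over &)
⇔ (x2 | x1) & (x2 | ~x3)   (simplify)

(x2 | x1) & (x2 | ~x3)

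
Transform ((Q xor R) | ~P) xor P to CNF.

(~Q | R | ~P) & (~R | Q | ~P)

((Q xor R) | ~P) xor P
≡ ((Q xor R) | ~P | P) & ~(((Q xor R) | ~P) & P)   [expand xor]
≡ (((Q | R) & ~(Q & R)) | ~P | P) & ~(((Q xor R) | ~P) & P)   [expand xor]
≡ (((Q | R) & ~(Q & R)) | ~P | P) & ~((((Q | R) & ~(Q & R)) | ~P) & P)   [expand xor]
≡ (((Q | R) & (~Q | ~R)) | ~P | P) & ~((((Q | R) & ~(Q & R)) | ~P) & P)   [De Morgan]
≡ (((Q | R) & (~Q | ~R)) | ~P | P) & (~(((Q | R) & ~(Q & R)) | ~P) | ~P)   [De Morgan]
≡ (((Q | R) & (~Q | ~R)) | ~P | P) & ((~((Q | R) & ~(Q & R)) & ~~P) | ~P)   [De Morgan]
≡ (((Q | R) & (~Q | ~R)) | ~P | P) & (((~(Q | R) | ~~(Q & R)) & ~~P) | ~P)   [De Morgan]
≡ (((Q | R) & (~Q | ~R)) | ~P | P) & ((((~Q & ~R) | ~~(Q & R)) & ~~P) | ~P)   [De Morgan]
≡ (((Q | R) & (~Q | ~R)) | ~P | P) & ((((~Q & ~R) | (Q & R)) & ~~P) | ~P)   [double negation]
≡ (((Q | R) & (~Q | ~R)) | ~P | P) & ((((~Q & ~R) | (Q & R)) & P) | ~P)   [double negation]
≡ (Q | R | ~P | P) & (~Q | ~R | ~P | P) & (~Q | Q | ~P) & (~Q | R | ~P) & (~R | Q | ~P) & (~R | R | ~P) & (P | ~P)   [distribute | over &]
≡ (~Q | R | ~P) & (~R | Q | ~P)   [simplify]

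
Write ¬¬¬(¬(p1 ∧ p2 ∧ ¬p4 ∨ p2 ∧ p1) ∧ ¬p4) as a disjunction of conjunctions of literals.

¬¬¬(¬(p1 ∧ p2 ∧ ¬p4 ∨ p2 ∧ p1) ∧ ¬p4)
≡ ¬(¬(p1 ∧ p2 ∧ ¬p4 ∨ p2 ∧ p1) ∧ ¬p4)
≡ ¬¬(p1 ∧ p2 ∧ ¬p4 ∨ p2 ∧ p1) ∨ ¬¬p4
≡ p1 ∧ p2 ∧ ¬p4 ∨ p2 ∧ p1 ∨ ¬¬p4
≡ p1 ∧ p2 ∧ ¬p4 ∨ p2 ∧ p1 ∨ p4
≡ p2 ∧ p1 ∨ p4

p2 ∧ p1 ∨ p4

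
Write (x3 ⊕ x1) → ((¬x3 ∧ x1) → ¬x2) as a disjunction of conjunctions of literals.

(x3 ⊕ x1) → ((¬x3 ∧ x1) → ¬x2)
≡ ¬(x3 ⊕ x1) ∨ ((¬x3 ∧ x1) → ¬x2)
≡ ¬((x3 ∧ ¬x1) ∨ (¬x3 ∧ x1)) ∨ ((¬x3 ∧ x1) → ¬x2)
≡ ¬((x3 ∧ ¬x1) ∨ (¬x3 ∧ x1)) ∨ ¬(¬x3 ∧ x1) ∨ ¬x2
≡ (¬(x3 ∧ ¬x1) ∧ ¬(¬x3 ∧ x1)) ∨ ¬(¬x3 ∧ x1) ∨ ¬x2
≡ ((¬x3 ∨ ¬¬x1) ∧ ¬(¬x3 ∧ x1)) ∨ ¬(¬x3 ∧ x1) ∨ ¬x2
≡ ((¬x3 ∨ x1) ∧ ¬(¬x3 ∧ x1)) ∨ ¬(¬x3 ∧ x1) ∨ ¬x2
≡ ((¬x3 ∨ x1) ∧ (¬¬x3 ∨ ¬x1)) ∨ ¬(¬x3 ∧ x1) ∨ ¬x2
≡ ((¬x3 ∨ x1) ∧ (x3 ∨ ¬x1)) ∨ ¬(¬x3 ∧ x1) ∨ ¬x2
≡ ((¬x3 ∨ x1) ∧ (x3 ∨ ¬x1)) ∨ ¬¬x3 ∨ ¬x1 ∨ ¬x2
≡ ((¬x3 ∨ x1) ∧ (x3 ∨ ¬x1)) ∨ x3 ∨ ¬x1 ∨ ¬x2
≡ (¬x3 ∧ x3) ∨ (¬x3 ∧ ¬x1) ∨ (x1 ∧ x3) ∨ (x1 ∧ ¬x1) ∨ x3 ∨ ¬x1 ∨ ¬x2
≡ x3 ∨ ¬x1 ∨ ¬x2

x3 ∨ ¬x1 ∨ ¬x2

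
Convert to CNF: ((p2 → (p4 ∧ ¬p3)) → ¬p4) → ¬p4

((p2 → (p4 ∧ ¬p3)) → ¬p4) → ¬p4
⇔ ¬((p2 → (p4 ∧ ¬p3)) → ¬p4) ∨ ¬p4   [eliminate →]
⇔ ¬(¬(p2 → (p4 ∧ ¬p3)) ∨ ¬p4) ∨ ¬p4   [eliminate →]
⇔ ¬(¬(¬p2 ∨ (p4 ∧ ¬p3)) ∨ ¬p4) ∨ ¬p4   [eliminate →]
⇔ (¬¬(¬p2 ∨ (p4 ∧ ¬p3)) ∧ ¬¬p4) ∨ ¬p4   [De Morgan]
⇔ ((¬p2 ∨ (p4 ∧ ¬p3)) ∧ ¬¬p4) ∨ ¬p4   [double negation]
⇔ ((¬p2 ∨ (p4 ∧ ¬p3)) ∧ p4) ∨ ¬p4   [double negation]
⇔ (¬p2 ∨ p4 ∨ ¬p4) ∧ (¬p2 ∨ ¬p3 ∨ ¬p4) ∧ (p4 ∨ ¬p4)   [distribute ∨ over ∧]
⇔ ¬p2 ∨ ¬p3 ∨ ¬p4   [simplify]

¬p2 ∨ ¬p3 ∨ ¬p4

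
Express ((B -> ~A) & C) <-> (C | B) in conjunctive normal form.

(~B | ~A) & (~B | C)

((B -> ~A) & C) <-> (C | B)
⇔ (((B -> ~A) & C) -> (C | B)) & ((C | B) -> ((B -> ~A) & C))   [eliminate <->]
⇔ (~((B -> ~A) & C) | C | B) & ((C | B) -> ((B -> ~A) & C))   [eliminate ->]
⇔ (~((~B | ~A) & C) | C | B) & ((C | B) -> ((B -> ~A) & C))   [eliminate ->]
⇔ (~((~B | ~A) & C) | C | B) & (~(C | B) | ((B -> ~A) & C))   [eliminate ->]
⇔ (~((~B | ~A) & C) | C | B) & (~(C | B) | ((~B | ~A) & C))   [eliminate ->]
⇔ (~(~B | ~A) | ~C | C | B) & (~(C | B) | ((~B | ~A) & C))   [De Morgan]
⇔ ((~~B & ~~A) | ~C | C | B) & (~(C | B) | ((~B | ~A) & C))   [De Morgan]
⇔ ((B & ~~A) | ~C | C | B) & (~(C | B) | ((~B | ~A) & C))   [double negation]
⇔ ((B & A) | ~C | C | B) & (~(C | B) | ((~B | ~A) & C))   [double negation]
⇔ ((B & A) | ~C | C | B) & ((~C & ~B) | ((~B | ~A) & C))   [De Morgan]
⇔ (B | ~C | C | B) & (A | ~C | C | B) & (~C | ~B | ~A) & (~C | C) & (~B | ~B | ~A) & (~B | C)   [distribute | over &]
⇔ (~B | ~A) & (~B | C)   [simplify]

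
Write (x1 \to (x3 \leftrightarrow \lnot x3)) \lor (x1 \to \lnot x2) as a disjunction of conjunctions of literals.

\lnot x1 \lor \lnot x2

(x1 \to (x3 \leftrightarrow \lnot x3)) \lor (x1 \to \lnot x2)
⇔ \lnot x1 \lor (x3 \leftrightarrow \lnot x3) \lor (x1 \to \lnot x2)   [eliminate \to]
⇔ \lnot x1 \lor (x3 \to \lnot x3) \land (\lnot x3 \to x3) \lor (x1 \to \lnot x2)   [eliminate \leftrightarrow]
⇔ \lnot x1 \lor (\lnot x3 \lor \lnot x3) \land (\lnot x3 \to x3) \lor (x1 \to \lnot x2)   [eliminate \to]
⇔ \lnot x1 \lor (\lnot x3 \lor \lnot x3) \land (\lnot \lnot x3 \lor x3) \lor (x1 \to \lnot x2)   [eliminate \to]
⇔ \lnot x1 \lor (\lnot x3 \lor \lnot x3) \land (\lnot \lnot x3 \lor x3) \lor \lnot x1 \lor \lnot x2   [eliminate \to]
⇔ \lnot x1 \lor (\lnot x3 \lor \lnot x3) \land (x3 \lor x3) \lor \lnot x1 \lor \lnot x2   [double negation]
⇔ \lnot x1 \lor \lnot x3 \land x3 \lor \lnot x3 \land x3 \lor \lnot x3 \land x3 \lor \lnot x3 \land x3 \lor \lnot x1 \lor \lnot x2   [distribute \land over \lor]
⇔ \lnot x1 \lor \lnot x2   [simplify]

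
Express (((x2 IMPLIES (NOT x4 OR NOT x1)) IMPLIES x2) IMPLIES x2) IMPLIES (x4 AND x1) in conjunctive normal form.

(((x2 IMPLIES (NOT x4 OR NOT x1)) IMPLIES x2) IMPLIES x2) IMPLIES (x4 AND x1)
= NOT (((x2 IMPLIES (NOT x4 OR NOT x1)) IMPLIES x2) IMPLIES x2) OR (x4 AND x1)   — eliminate IMPLIES
= NOT (NOT ((x2 IMPLIES (NOT x4 OR NOT x1)) IMPLIES x2) OR x2) OR (x4 AND x1)   — eliminate IMPLIES
= NOT (NOT (NOT (x2 IMPLIES (NOT x4 OR NOT x1)) OR x2) OR x2) OR (x4 AND x1)   — eliminate IMPLIES
= NOT (NOT (NOT (NOT x2 OR NOT x4 OR NOT x1) OR x2) OR x2) OR (x4 AND x1)   — eliminate IMPLIES
= (NOT NOT (NOT (NOT x2 OR NOT x4 OR NOT x1) OR x2) AND NOT x2) OR (x4 AND x1)   — De Morgan
= ((NOT (NOT x2 OR NOT x4 OR NOT x1) OR x2) AND NOT x2) OR (x4 AND x1)   — double negation
= (((NOT NOT x2 AND NOT NOT x4 AND NOT NOT x1) OR x2) AND NOT x2) OR (x4 AND x1)   — De Morgan
= (((x2 AND NOT NOT x4 AND NOT NOT x1) OR x2) AND NOT x2) OR (x4 AND x1)   — double negation
= (((x2 AND x4 AND NOT NOT x1) OR x2) AND NOT x2) OR (x4 AND x1)   — double negation
= (((x2 AND x4 AND x1) OR x2) AND NOT x2) OR (x4 AND x1)   — double negation
= (x2 OR x2 OR x4) AND (x2 OR x2 OR x1) AND (x4 OR x2 OR x4) AND (x4 OR x2 OR x1) AND (x1 OR x2 OR x4) AND (x1 OR x2 OR x1) AND (NOT x2 OR x4) AND (NOT x2 OR x1)   — distribute OR over AND
= (x2 OR x4) AND (x2 OR x1) AND (NOT x2 OR x4) AND (NOT x2 OR x1)   — simplify

(x2 OR x4) AND (x2 OR x1) AND (NOT x2 OR x4) AND (NOT x2 OR x1)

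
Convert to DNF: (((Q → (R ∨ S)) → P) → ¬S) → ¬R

(P ∧ S) ∨ ¬R

(((Q → (R ∨ S)) → P) → ¬S) → ¬R
≡ ¬(((Q → (R ∨ S)) → P) → ¬S) ∨ ¬R   — eliminate →
≡ ¬(¬((Q → (R ∨ S)) → P) ∨ ¬S) ∨ ¬R   — eliminate →
≡ ¬(¬(¬(Q → (R ∨ S)) ∨ P) ∨ ¬S) ∨ ¬R   — eliminate →
≡ ¬(¬(¬(¬Q ∨ R ∨ S) ∨ P) ∨ ¬S) ∨ ¬R   — eliminate →
≡ (¬¬(¬(¬Q ∨ R ∨ S) ∨ P) ∧ ¬¬S) ∨ ¬R   — De Morgan
≡ ((¬(¬Q ∨ R ∨ S) ∨ P) ∧ ¬¬S) ∨ ¬R   — double negation
≡ (((¬¬Q ∧ ¬R ∧ ¬S) ∨ P) ∧ ¬¬S) ∨ ¬R   — De Morgan
≡ (((Q ∧ ¬R ∧ ¬S) ∨ P) ∧ ¬¬S) ∨ ¬R   — double negation
≡ (((Q ∧ ¬R ∧ ¬S) ∨ P) ∧ S) ∨ ¬R   — double negation
≡ (Q ∧ ¬R ∧ ¬S ∧ S) ∨ (P ∧ S) ∨ ¬R   — distribute ∧ over ∨
≡ (P ∧ S) ∨ ¬R   — simplify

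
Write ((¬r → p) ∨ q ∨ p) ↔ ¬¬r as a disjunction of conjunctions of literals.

(¬r ∧ ¬p ∧ ¬q) ∨ r

((¬r → p) ∨ q ∨ p) ↔ ¬¬r
⇔ (((¬r → p) ∨ q ∨ p) → ¬¬r) ∧ (¬¬r → ((¬r → p) ∨ q ∨ p))   — eliminate ↔
⇔ (¬((¬r → p) ∨ q ∨ p) ∨ ¬¬r) ∧ (¬¬r → ((¬r → p) ∨ q ∨ p))   — eliminate →
⇔ (¬(¬¬r ∨ p ∨ q ∨ p) ∨ ¬¬r) ∧ (¬¬r → ((¬r → p) ∨ q ∨ p))   — eliminate →
⇔ (¬(¬¬r ∨ p ∨ q ∨ p) ∨ ¬¬r) ∧ (¬¬¬r ∨ (¬r → p) ∨ q ∨ p)   — eliminate →
⇔ (¬(¬¬r ∨ p ∨ q ∨ p) ∨ ¬¬r) ∧ (¬¬¬r ∨ ¬¬r ∨ p ∨ q ∨ p)   — eliminate →
⇔ ((¬¬¬r ∧ ¬p ∧ ¬q ∧ ¬p) ∨ ¬¬r) ∧ (¬¬¬r ∨ ¬¬r ∨ p ∨ q ∨ p)   — De Morgan
⇔ ((¬r ∧ ¬p ∧ ¬q ∧ ¬p) ∨ ¬¬r) ∧ (¬¬¬r ∨ ¬¬r ∨ p ∨ q ∨ p)   — double negation
⇔ ((¬r ∧ ¬p ∧ ¬q ∧ ¬p) ∨ r) ∧ (¬¬¬r ∨ ¬¬r ∨ p ∨ q ∨ p)   — double negation
⇔ ((¬r ∧ ¬p ∧ ¬q ∧ ¬p) ∨ r) ∧ (¬r ∨ ¬¬r ∨ p ∨ q ∨ p)   — double negation
⇔ ((¬r ∧ ¬p ∧ ¬q ∧ ¬p) ∨ r) ∧ (¬r ∨ r ∨ p ∨ q ∨ p)   — double negation
⇔ (¬r ∧ ¬p ∧ ¬q ∧ ¬p ∧ ¬r) ∨ (¬r ∧ ¬p ∧ ¬q ∧ ¬p ∧ r) ∨ (¬r ∧ ¬p ∧ ¬q ∧ ¬p ∧ p) ∨ (¬r ∧ ¬p ∧ ¬q ∧ ¬p ∧ q) ∨ (¬r ∧ ¬p ∧ ¬q ∧ ¬p ∧ p) ∨ (r ∧ ¬r) ∨ (r ∧ r) ∨ (r ∧ p) ∨ (r ∧ q) ∨ (r ∧ p)   — distribute ∧ over ∨
⇔ (¬r ∧ ¬p ∧ ¬q) ∨ r   — simplify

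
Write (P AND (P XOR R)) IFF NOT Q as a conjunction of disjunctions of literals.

(NOT P OR R OR NOT Q) AND (Q OR P) AND (Q OR NOT P OR NOT R)

(P AND (P XOR R)) IFF NOT Q
⇔ ((P AND (P XOR R)) IMPLIES NOT Q) AND (NOT Q IMPLIES (P AND (P XOR R)))   (eliminate IFF)
⇔ (NOT (P AND (P XOR R)) OR NOT Q) AND (NOT Q IMPLIES (P AND (P XOR R)))   (eliminate IMPLIES)
⇔ (NOT (P AND (P OR R) AND NOT (P AND R)) OR NOT Q) AND (NOT Q IMPLIES (P AND (P XOR R)))   (expand XOR)
⇔ (NOT (P AND (P OR R) AND NOT (P AND R)) OR NOT Q) AND (NOT NOT Q OR (P AND (P XOR R)))   (eliminate IMPLIES)
⇔ (NOT (P AND (P OR R) AND NOT (P AND R)) OR NOT Q) AND (NOT NOT Q OR (P AND (P OR R) AND NOT (P AND R)))   (expand XOR)
⇔ (NOT P OR NOT (P OR R) OR NOT NOT (P AND R) OR NOT Q) AND (NOT NOT Q OR (P AND (P OR R) AND NOT (P AND R)))   (De Morgan)
⇔ (NOT P OR (NOT P AND NOT R) OR NOT NOT (P AND R) OR NOT Q) AND (NOT NOT Q OR (P AND (P OR R) AND NOT (P AND R)))   (De Morgan)
⇔ (NOT P OR (NOT P AND NOT R) OR (P AND R) OR NOT Q) AND (NOT NOT Q OR (P AND (P OR R) AND NOT (P AND R)))   (double negation)
⇔ (NOT P OR (NOT P AND NOT R) OR (P AND R) OR NOT Q) AND (Q OR (P AND (P OR R) AND NOT (P AND R)))   (double negation)
⇔ (NOT P OR (NOT P AND NOT R) OR (P AND R) OR NOT Q) AND (Q OR (P AND (P OR R) AND (NOT P OR NOT R)))   (De Morgan)
⇔ (NOT P OR NOT P OR P OR NOT Q) AND (NOT P OR NOT P OR R OR NOT Q) AND (NOT P OR NOT R OR P OR NOT Q) AND (NOT P OR NOT R OR R OR NOT Q) AND (Q OR P) AND (Q OR P OR R) AND (Q OR NOT P OR NOT R)   (distribute OR over AND)
⇔ (NOT P OR R OR NOT Q) AND (Q OR P) AND (Q OR NOT P OR NOT R)   (simplify)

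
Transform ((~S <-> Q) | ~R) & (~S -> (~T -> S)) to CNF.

((~S <-> Q) | ~R) & (~S -> (~T -> S))
≡ (((~S -> Q) & (Q -> ~S)) | ~R) & (~S -> (~T -> S))   [eliminate <->]
≡ (((~~S | Q) & (Q -> ~S)) | ~R) & (~S -> (~T -> S))   [eliminate ->]
≡ (((~~S | Q) & (~Q | ~S)) | ~R) & (~S -> (~T -> S))   [eliminate ->]
≡ (((~~S | Q) & (~Q | ~S)) | ~R) & (~~S | (~T -> S))   [eliminate ->]
≡ (((~~S | Q) & (~Q | ~S)) | ~R) & (~~S | ~~T | S)   [eliminate ->]
≡ (((S | Q) & (~Q | ~S)) | ~R) & (~~S | ~~T | S)   [double negation]
≡ (((S | Q) & (~Q | ~S)) | ~R) & (S | ~~T | S)   [double negation]
≡ (((S | Q) & (~Q | ~S)) | ~R) & (S | T | S)   [double negation]
≡ (S | Q | ~R) & (~Q | ~S | ~R) & (S | T | S)   [distribute | over &]
≡ (S | Q | ~R) & (~Q | ~S | ~R) & (S | T)   [simplify]

(S | Q | ~R) & (~Q | ~S | ~R) & (S | T)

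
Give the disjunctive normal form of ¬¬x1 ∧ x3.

¬¬x1 ∧ x3
≡ x1 ∧ x3   [double negation]

x1 ∧ x3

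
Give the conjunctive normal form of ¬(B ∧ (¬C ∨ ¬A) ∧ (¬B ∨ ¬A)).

¬(B ∧ (¬C ∨ ¬A) ∧ (¬B ∨ ¬A))
≡ ¬B ∨ ¬(¬C ∨ ¬A) ∨ ¬(¬B ∨ ¬A)   [De Morgan]
≡ ¬B ∨ (¬¬C ∧ ¬¬A) ∨ ¬(¬B ∨ ¬A)   [De Morgan]
≡ ¬B ∨ (C ∧ ¬¬A) ∨ ¬(¬B ∨ ¬A)   [double negation]
≡ ¬B ∨ (C ∧ A) ∨ ¬(¬B ∨ ¬A)   [double negation]
≡ ¬B ∨ (C ∧ A) ∨ (¬¬B ∧ ¬¬A)   [De Morgan]
≡ ¬B ∨ (C ∧ A) ∨ (B ∧ ¬¬A)   [double negation]
≡ ¬B ∨ (C ∧ A) ∨ (B ∧ A)   [double negation]
≡ (¬B ∨ C ∨ B) ∧ (¬B ∨ C ∨ A) ∧ (¬B ∨ A ∨ B) ∧ (¬B ∨ A ∨ A)   [distribute ∨ over ∧]
≡ ¬B ∨ A   [simplify]

¬B ∨ A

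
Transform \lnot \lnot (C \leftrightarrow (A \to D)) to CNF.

\lnot \lnot (C \leftrightarrow (A \to D))
⇔ \lnot \lnot ((C \to (A \to D)) \land ((A \to D) \to C))   [eliminate \leftrightarrow]
⇔ \lnot \lnot ((\lnot C \lor (A \to D)) \land ((A \to D) \to C))   [eliminate \to]
⇔ \lnot \lnot ((\lnot C \lor \lnot A \lor D) \land ((A \to D) \to C))   [eliminate \to]
⇔ \lnot \lnot ((\lnot C \lor \lnot A \lor D) \land (\lnot (A \to D) \lor C))   [eliminate \to]
⇔ \lnot \lnot ((\lnot C \lor \lnot A \lor D) \land (\lnot (\lnot A \lor D) \lor C))   [eliminate \to]
⇔ (\lnot C \lor \lnot A \lor D) \land (\lnot (\lnot A \lor D) \lor C)   [double negation]
⇔ (\lnot C \lor \lnot A \lor D) \land ((\lnot \lnot A \land \lnot D) \lor C)   [De Morgan]
⇔ (\lnot C \lor \lnot A \lor D) \land ((A \land \lnot D) \lor C)   [double negation]
⇔ (\lnot C \lor \lnot A \lor D) \land (A \lor C) \land (\lnot D \lor C)   [distribute \lor over \land]

(\lnot C \lor \lnot A \lor D) \land (A \lor C) \land (\lnot D \lor C)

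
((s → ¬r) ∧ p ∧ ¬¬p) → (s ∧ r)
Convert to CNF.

((s → ¬r) ∧ p ∧ ¬¬p) → (s ∧ r)
≡ ¬((s → ¬r) ∧ p ∧ ¬¬p) ∨ (s ∧ r)   [eliminate →]
≡ ¬((¬s ∨ ¬r) ∧ p ∧ ¬¬p) ∨ (s ∧ r)   [eliminate →]
≡ ¬(¬s ∨ ¬r) ∨ ¬p ∨ ¬¬¬p ∨ (s ∧ r)   [De Morgan]
≡ (¬¬s ∧ ¬¬r) ∨ ¬p ∨ ¬¬¬p ∨ (s ∧ r)   [De Morgan]
≡ (s ∧ ¬¬r) ∨ ¬p ∨ ¬¬¬p ∨ (s ∧ r)   [double negation]
≡ (s ∧ r) ∨ ¬p ∨ ¬¬¬p ∨ (s ∧ r)   [double negation]
≡ (s ∧ r) ∨ ¬p ∨ ¬p ∨ (s ∧ r)   [double negation]
≡ (s ∨ ¬p ∨ ¬p ∨ s) ∧ (s ∨ ¬p ∨ ¬p ∨ r) ∧ (r ∨ ¬p ∨ ¬p ∨ s) ∧ (r ∨ ¬p ∨ ¬p ∨ r)   [distribute ∨ over ∧]
≡ (s ∨ ¬p) ∧ (r ∨ ¬p)   [simplify]

(s ∨ ¬p) ∧ (r ∨ ¬p)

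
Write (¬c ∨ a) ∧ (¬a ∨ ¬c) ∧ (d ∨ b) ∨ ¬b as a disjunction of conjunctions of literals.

(¬c ∨ a) ∧ (¬a ∨ ¬c) ∧ (d ∨ b) ∨ ¬b
= ¬c ∧ ¬a ∧ d ∨ ¬c ∧ ¬a ∧ b ∨ ¬c ∧ ¬c ∧ d ∨ ¬c ∧ ¬c ∧ b ∨ a ∧ ¬a ∧ d ∨ a ∧ ¬a ∧ b ∨ a ∧ ¬c ∧ d ∨ a ∧ ¬c ∧ b ∨ ¬b   [distribute ∧ over ∨]
= ¬c ∧ d ∨ ¬c ∧ b ∨ ¬b   [simplify]

¬c ∧ d ∨ ¬c ∧ b ∨ ¬b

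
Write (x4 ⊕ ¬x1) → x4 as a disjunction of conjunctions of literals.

(¬x4 ∧ x1) ∨ x4

(x4 ⊕ ¬x1) → x4
≡ ¬(x4 ⊕ ¬x1) ∨ x4   [eliminate →]
≡ ¬((x4 ∧ ¬¬x1) ∨ (¬x4 ∧ ¬x1)) ∨ x4   [expand ⊕]
≡ (¬(x4 ∧ ¬¬x1) ∧ ¬(¬x4 ∧ ¬x1)) ∨ x4   [De Morgan]
≡ ((¬x4 ∨ ¬¬¬x1) ∧ ¬(¬x4 ∧ ¬x1)) ∨ x4   [De Morgan]
≡ ((¬x4 ∨ ¬x1) ∧ ¬(¬x4 ∧ ¬x1)) ∨ x4   [double negation]
≡ ((¬x4 ∨ ¬x1) ∧ (¬¬x4 ∨ ¬¬x1)) ∨ x4   [De Morgan]
≡ ((¬x4 ∨ ¬x1) ∧ (x4 ∨ ¬¬x1)) ∨ x4   [double negation]
≡ ((¬x4 ∨ ¬x1) ∧ (x4 ∨ x1)) ∨ x4   [double negation]
≡ (¬x4 ∧ x4) ∨ (¬x4 ∧ x1) ∨ (¬x1 ∧ x4) ∨ (¬x1 ∧ x1) ∨ x4   [distribute ∧ over ∨]
≡ (¬x4 ∧ x1) ∨ x4   [simplify]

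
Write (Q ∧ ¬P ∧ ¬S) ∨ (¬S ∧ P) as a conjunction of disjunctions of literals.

(Q ∧ ¬P ∧ ¬S) ∨ (¬S ∧ P)
⇔ (Q ∨ ¬S) ∧ (Q ∨ P) ∧ (¬P ∨ ¬S) ∧ (¬P ∨ P) ∧ (¬S ∨ ¬S) ∧ (¬S ∨ P)   (distribute ∨ over ∧)
⇔ (Q ∨ P) ∧ ¬S   (simplify)

(Q ∨ P) ∧ ¬S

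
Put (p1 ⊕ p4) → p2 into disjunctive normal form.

(¬p1 ∧ ¬p4) ∨ (p4 ∧ p1) ∨ p2

(p1 ⊕ p4) → p2
⇔ ¬(p1 ⊕ p4) ∨ p2   [eliminate →]
⇔ ¬((p1 ∧ ¬p4) ∨ (¬p1 ∧ p4)) ∨ p2   [expand ⊕]
⇔ (¬(p1 ∧ ¬p4) ∧ ¬(¬p1 ∧ p4)) ∨ p2   [De Morgan]
⇔ ((¬p1 ∨ ¬¬p4) ∧ ¬(¬p1 ∧ p4)) ∨ p2   [De Morgan]
⇔ ((¬p1 ∨ p4) ∧ ¬(¬p1 ∧ p4)) ∨ p2   [double negation]
⇔ ((¬p1 ∨ p4) ∧ (¬¬p1 ∨ ¬p4)) ∨ p2   [De Morgan]
⇔ ((¬p1 ∨ p4) ∧ (p1 ∨ ¬p4)) ∨ p2   [double negation]
⇔ (¬p1 ∧ p1) ∨ (¬p1 ∧ ¬p4) ∨ (p4 ∧ p1) ∨ (p4 ∧ ¬p4) ∨ p2   [distribute ∧ over ∨]
⇔ (¬p1 ∧ ¬p4) ∨ (p4 ∧ p1) ∨ p2   [simplify]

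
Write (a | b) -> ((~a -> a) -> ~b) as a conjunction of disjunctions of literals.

(a | b) -> ((~a -> a) -> ~b)
≡ ~(a | b) | ((~a -> a) -> ~b)   — eliminate ->
≡ ~(a | b) | ~(~a -> a) | ~b   — eliminate ->
≡ ~(a | b) | ~(~~a | a) | ~b   — eliminate ->
≡ (~a & ~b) | ~(~~a | a) | ~b   — De Morgan
≡ (~a & ~b) | (~~~a & ~a) | ~b   — De Morgan
≡ (~a & ~b) | (~a & ~a) | ~b   — double negation
≡ (~a | ~a | ~b) & (~a | ~a | ~b) & (~b | ~a | ~b) & (~b | ~a | ~b)   — distribute | over &
≡ ~a | ~b   — simplify

~a | ~b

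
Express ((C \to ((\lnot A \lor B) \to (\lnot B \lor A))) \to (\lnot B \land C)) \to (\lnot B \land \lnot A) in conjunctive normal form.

(\lnot C \lor A \lor \lnot B) \land (B \lor \lnot C \lor \lnot A)

((C \to ((\lnot A \lor B) \to (\lnot B \lor A))) \to (\lnot B \land C)) \to (\lnot B \land \lnot A)
⇔ \lnot ((C \to ((\lnot A \lor B) \to (\lnot B \lor A))) \to (\lnot B \land C)) \lor (\lnot B \land \lnot A)
⇔ \lnot (\lnot (C \to ((\lnot A \lor B) \to (\lnot B \lor A))) \lor (\lnot B \land C)) \lor (\lnot B \land \lnot A)
⇔ \lnot (\lnot (\lnot C \lor ((\lnot A \lor B) \to (\lnot B \lor A))) \lor (\lnot B \land C)) \lor (\lnot B \land \lnot A)
⇔ \lnot (\lnot (\lnot C \lor \lnot (\lnot A \lor B) \lor \lnot B \lor A) \lor (\lnot B \land C)) \lor (\lnot B \land \lnot A)
⇔ (\lnot \lnot (\lnot C \lor \lnot (\lnot A \lor B) \lor \lnot B \lor A) \land \lnot (\lnot B \land C)) \lor (\lnot B \land \lnot A)
⇔ ((\lnot C \lor \lnot (\lnot A \lor B) \lor \lnot B \lor A) \land \lnot (\lnot B \land C)) \lor (\lnot B \land \lnot A)
⇔ ((\lnot C \lor (\lnot \lnot A \land \lnot B) \lor \lnot B \lor A) \land \lnot (\lnot B \land C)) \lor (\lnot B \land \lnot A)
⇔ ((\lnot C \lor (A \land \lnot B) \lor \lnot B \lor A) \land \lnot (\lnot B \land C)) \lor (\lnot B \land \lnot A)
⇔ ((\lnot C \lor (A \land \lnot B) \lor \lnot B \lor A) \land (\lnot \lnot B \lor \lnot C)) \lor (\lnot B \land \lnot A)
⇔ ((\lnot C \lor (A \land \lnot B) \lor \lnot B \lor A) \land (B \lor \lnot C)) \lor (\lnot B \land \lnot A)
⇔ (\lnot C \lor A \lor \lnot B \lor A \lor \lnot B) \land (\lnot C \lor A \lor \lnot B \lor A \lor \lnot A) \land (\lnot C \lor \lnot B \lor \lnot B \lor A \lor \lnot B) \land (\lnot C \lor \lnot B \lor \lnot B \lor A \lor \lnot A) \land (B \lor \lnot C \lor \lnot B) \land (B \lor \lnot C \lor \lnot A)
⇔ (\lnot C \lor A \lor \lnot B) \land (B \lor \lnot C \lor \lnot A)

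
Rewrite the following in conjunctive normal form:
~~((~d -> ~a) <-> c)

~~((~d -> ~a) <-> c)
≡ ~~(((~d -> ~a) -> c) & (c -> (~d -> ~a)))   [eliminate <->]
≡ ~~((~(~d -> ~a) | c) & (c -> (~d -> ~a)))   [eliminate ->]
≡ ~~((~(~~d | ~a) | c) & (c -> (~d -> ~a)))   [eliminate ->]
≡ ~~((~(~~d | ~a) | c) & (~c | (~d -> ~a)))   [eliminate ->]
≡ ~~((~(~~d | ~a) | c) & (~c | ~~d | ~a))   [eliminate ->]
≡ (~(~~d | ~a) | c) & (~c | ~~d | ~a)   [double negation]
≡ ((~~~d & ~~a) | c) & (~c | ~~d | ~a)   [De Morgan]
≡ ((~d & ~~a) | c) & (~c | ~~d | ~a)   [double negation]
≡ ((~d & a) | c) & (~c | ~~d | ~a)   [double negation]
≡ ((~d & a) | c) & (~c | d | ~a)   [double negation]
≡ (~d | c) & (a | c) & (~c | d | ~a)   [distribute | over &]

(~d | c) & (a | c) & (~c | d | ~a)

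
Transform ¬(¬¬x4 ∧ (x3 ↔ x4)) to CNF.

¬(¬¬x4 ∧ (x3 ↔ x4))
= ¬(¬¬x4 ∧ (x3 → x4) ∧ (x4 → x3))   — eliminate ↔
= ¬(¬¬x4 ∧ (¬x3 ∨ x4) ∧ (x4 → x3))   — eliminate →
= ¬(¬¬x4 ∧ (¬x3 ∨ x4) ∧ (¬x4 ∨ x3))   — eliminate →
= ¬¬¬x4 ∨ ¬(¬x3 ∨ x4) ∨ ¬(¬x4 ∨ x3)   — De Morgan
= ¬x4 ∨ ¬(¬x3 ∨ x4) ∨ ¬(¬x4 ∨ x3)   — double negation
= ¬x4 ∨ (¬¬x3 ∧ ¬x4) ∨ ¬(¬x4 ∨ x3)   — De Morgan
= ¬x4 ∨ (x3 ∧ ¬x4) ∨ ¬(¬x4 ∨ x3)   — double negation
= ¬x4 ∨ (x3 ∧ ¬x4) ∨ (¬¬x4 ∧ ¬x3)   — De Morgan
= ¬x4 ∨ (x3 ∧ ¬x4) ∨ (x4 ∧ ¬x3)   — double negation
= (¬x4 ∨ x3 ∨ x4) ∧ (¬x4 ∨ x3 ∨ ¬x3) ∧ (¬x4 ∨ ¬x4 ∨ x4) ∧ (¬x4 ∨ ¬x4 ∨ ¬x3)   — distribute ∨ over ∧
= ¬x4 ∨ ¬x3   — simplify

¬x4 ∨ ¬x3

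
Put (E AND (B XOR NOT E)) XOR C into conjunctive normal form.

(E OR C) AND (B OR NOT E OR C) AND (NOT E OR NOT B OR NOT C)

(E AND (B XOR NOT E)) XOR C
⇔ ((E AND (B XOR NOT E)) OR C) AND NOT (E AND (B XOR NOT E) AND C)   [expand XOR]
⇔ ((E AND (B OR NOT E) AND NOT (B AND NOT E)) OR C) AND NOT (E AND (B XOR NOT E) AND C)   [expand XOR]
⇔ ((E AND (B OR NOT E) AND NOT (B AND NOT E)) OR C) AND NOT (E AND (B OR NOT E) AND NOT (B AND NOT E) AND C)   [expand XOR]
⇔ ((E AND (B OR NOT E) AND (NOT B OR NOT NOT E)) OR C) AND NOT (E AND (B OR NOT E) AND NOT (B AND NOT E) AND C)   [De Morgan]
⇔ ((E AND (B OR NOT E) AND (NOT B OR E)) OR C) AND NOT (E AND (B OR NOT E) AND NOT (B AND NOT E) AND C)   [double negation]
⇔ ((E AND (B OR NOT E) AND (NOT B OR E)) OR C) AND (NOT E OR NOT (B OR NOT E) OR NOT NOT (B AND NOT E) OR NOT C)   [De Morgan]
⇔ ((E AND (B OR NOT E) AND (NOT B OR E)) OR C) AND (NOT E OR (NOT B AND NOT NOT E) OR NOT NOT (B AND NOT E) OR NOT C)   [De Morgan]
⇔ ((E AND (B OR NOT E) AND (NOT B OR E)) OR C) AND (NOT E OR (NOT B AND E) OR NOT NOT (B AND NOT E) OR NOT C)   [double negation]
⇔ ((E AND (B OR NOT E) AND (NOT B OR E)) OR C) AND (NOT E OR (NOT B AND E) OR (B AND NOT E) OR NOT C)   [double negation]
⇔ (E OR C) AND (B OR NOT E OR C) AND (NOT B OR E OR C) AND (NOT E OR NOT B OR B OR NOT C) AND (NOT E OR NOT B OR NOT E OR NOT C) AND (NOT E OR E OR B OR NOT C) AND (NOT E OR E OR NOT E OR NOT C)   [distribute OR over AND]
⇔ (E OR C) AND (B OR NOT E OR C) AND (NOT E OR NOT B OR NOT C)   [simplify]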